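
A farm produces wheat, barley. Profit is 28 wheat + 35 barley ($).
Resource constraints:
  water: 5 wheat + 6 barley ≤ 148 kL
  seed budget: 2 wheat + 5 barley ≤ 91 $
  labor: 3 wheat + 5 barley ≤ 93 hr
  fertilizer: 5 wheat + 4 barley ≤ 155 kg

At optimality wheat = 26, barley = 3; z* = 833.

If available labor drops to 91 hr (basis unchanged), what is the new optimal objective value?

Check each constraint at x*: water 148/148 (tight); seed budget 67/91 (slack 24); labor 93/93 (tight); fertilizer 142/155 (slack 13).
Slack constraints have shadow price 0 (complementary slackness).
From A_Bᵀ y = c: 5·y_water + 3·y_labor = 28; 6·y_water + 5·y_labor = 35.
→ y_water = 5 and y_labor = 1.
Δz = y_labor·Δb = 1 × (-2) = -2, so new z* = 833 − 2 = 831.

831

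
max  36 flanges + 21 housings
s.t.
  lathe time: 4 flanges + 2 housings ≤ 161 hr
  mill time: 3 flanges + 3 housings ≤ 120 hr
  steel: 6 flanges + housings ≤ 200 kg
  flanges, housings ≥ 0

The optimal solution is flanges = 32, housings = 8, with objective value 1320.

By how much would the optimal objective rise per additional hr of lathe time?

Binding: mill time and steel. Non-binding: lathe time (17 unused).
Since lathe time is not tight, its dual is 0.
The binding rows give the dual system: 3·y_mill time + 6·y_steel = 36 and 3·y_mill time + 1·y_steel = 21.
→ y_mill time = 6 and y_steel = 3.
Shadow price of lathe time = 0.

0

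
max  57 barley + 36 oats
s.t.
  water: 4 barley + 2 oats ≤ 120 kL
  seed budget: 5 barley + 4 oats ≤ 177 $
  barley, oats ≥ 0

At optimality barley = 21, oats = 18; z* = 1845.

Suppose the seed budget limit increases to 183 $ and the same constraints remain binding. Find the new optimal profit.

Both water and seed budget are binding at x*.
The binding rows give the dual system: 4·y_water + 5·y_seed budget = 57 and 2·y_water + 4·y_seed budget = 36.
This yields shadow prices y_water = 8, y_seed budget = 5.
Δz = y_seed budget·Δb = 5 × (6) = 30, so new z* = 1845 + 30 = 1875.

1875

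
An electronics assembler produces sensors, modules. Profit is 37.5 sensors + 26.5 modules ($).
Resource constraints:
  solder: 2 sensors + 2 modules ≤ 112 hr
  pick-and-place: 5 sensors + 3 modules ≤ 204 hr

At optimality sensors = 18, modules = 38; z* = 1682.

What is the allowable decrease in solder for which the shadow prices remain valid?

Binding constraints: solder, pick-and-place. The basis is B = [[2,2],[5,3]] with det -4.
Per unit decrease in solder, x* moves by d = (0.75, -1.25).
The basis stays optimal until modules reaches 0; allowable decrease = 30.4 hr.

30.4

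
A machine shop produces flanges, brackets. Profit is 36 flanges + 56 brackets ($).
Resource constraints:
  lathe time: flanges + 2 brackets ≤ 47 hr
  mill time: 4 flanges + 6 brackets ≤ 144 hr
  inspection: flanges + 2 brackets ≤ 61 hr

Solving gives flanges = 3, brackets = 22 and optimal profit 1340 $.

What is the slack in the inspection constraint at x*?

14

inspection used = 1·3 + 2·22 = 47; slack = 61 − 47 = 14.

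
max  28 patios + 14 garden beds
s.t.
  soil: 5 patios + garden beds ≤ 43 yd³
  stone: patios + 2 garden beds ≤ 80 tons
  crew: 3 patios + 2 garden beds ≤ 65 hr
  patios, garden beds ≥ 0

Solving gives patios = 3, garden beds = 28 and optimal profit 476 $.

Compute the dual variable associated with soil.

Binding: soil and crew. Non-binding: stone (21 unused).
By complementary slackness, y = 0 for the non-binding constraint.
The binding rows give the dual system: 5·y_soil + 3·y_crew = 28 and 1·y_soil + 2·y_crew = 14.
Solving: y_soil = 2, y_crew = 6.
Shadow price of soil = 2.

2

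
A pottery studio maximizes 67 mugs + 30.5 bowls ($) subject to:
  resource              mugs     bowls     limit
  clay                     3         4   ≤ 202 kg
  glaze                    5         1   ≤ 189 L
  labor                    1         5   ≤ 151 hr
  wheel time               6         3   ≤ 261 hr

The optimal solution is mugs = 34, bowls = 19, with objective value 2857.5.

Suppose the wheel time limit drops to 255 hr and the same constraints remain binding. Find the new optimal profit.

Binding: glaze and wheel time. Non-binding: clay (24 unused), labor (22 unused).
Slack constraints have shadow price 0 (complementary slackness).
Dual feasibility on the basic columns requires 5·y_glaze + 6·y_wheel time = 67, 1·y_glaze + 3·y_wheel time = 30.5.
→ y_glaze = 2 and y_wheel time = 9.5.
Δz = y_wheel time·Δb = 9.5 × (-6) = -57, so new z* = 2857.5 − 57 = 2800.5.

2800.5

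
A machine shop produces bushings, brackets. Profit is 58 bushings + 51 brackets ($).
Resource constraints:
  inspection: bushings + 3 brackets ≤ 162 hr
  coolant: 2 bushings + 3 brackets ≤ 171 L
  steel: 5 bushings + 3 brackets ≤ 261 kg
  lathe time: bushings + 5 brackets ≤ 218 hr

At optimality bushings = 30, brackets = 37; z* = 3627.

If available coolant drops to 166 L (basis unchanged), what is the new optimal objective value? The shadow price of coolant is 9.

3582

Δb = -5, so new z* = 3627 + (9)·(-5) = 3627 − 45 = 3582.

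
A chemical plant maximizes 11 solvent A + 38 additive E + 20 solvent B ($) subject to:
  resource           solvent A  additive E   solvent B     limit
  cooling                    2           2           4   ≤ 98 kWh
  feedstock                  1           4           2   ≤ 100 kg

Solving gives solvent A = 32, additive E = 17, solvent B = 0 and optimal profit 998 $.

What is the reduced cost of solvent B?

-2

Check each constraint at x*: cooling 98/98 (tight); feedstock 100/100 (tight).
The binding rows give the dual system: 2·y_cooling + 1·y_feedstock = 11 and 2·y_cooling + 4·y_feedstock = 38.
This yields shadow prices y_cooling = 1, y_feedstock = 9.
Reduced cost of solvent B: c₃ − yᵀa₃ = 20 − (1·4 + 9·2) = 20 − 22 = -2.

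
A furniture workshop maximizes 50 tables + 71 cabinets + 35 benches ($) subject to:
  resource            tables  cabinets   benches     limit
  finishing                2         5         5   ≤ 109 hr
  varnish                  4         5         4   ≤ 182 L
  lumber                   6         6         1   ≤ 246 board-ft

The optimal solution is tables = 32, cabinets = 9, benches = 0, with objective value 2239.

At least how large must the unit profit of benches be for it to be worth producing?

41

Binding: finishing and lumber. Non-binding: varnish (9 unused).
By complementary slackness, y = 0 for the non-binding constraint.
From A_Bᵀ y = c: 2·y_finishing + 6·y_lumber = 50; 5·y_finishing + 6·y_lumber = 71.
This yields shadow prices y_finishing = 7, y_lumber = 6.
benches enters the basis when its profit ≥ yᵀa₃ = 7·5 + 6·1 = 41.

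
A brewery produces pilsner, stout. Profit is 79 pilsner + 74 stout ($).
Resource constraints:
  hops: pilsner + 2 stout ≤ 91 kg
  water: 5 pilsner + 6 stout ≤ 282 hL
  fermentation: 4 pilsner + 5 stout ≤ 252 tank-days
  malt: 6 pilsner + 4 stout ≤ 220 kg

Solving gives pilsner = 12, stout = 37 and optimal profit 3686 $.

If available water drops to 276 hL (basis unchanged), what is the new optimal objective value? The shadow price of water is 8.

3638

Δb = -6, so new z* = 3686 + (8)·(-6) = 3686 − 48 = 3638.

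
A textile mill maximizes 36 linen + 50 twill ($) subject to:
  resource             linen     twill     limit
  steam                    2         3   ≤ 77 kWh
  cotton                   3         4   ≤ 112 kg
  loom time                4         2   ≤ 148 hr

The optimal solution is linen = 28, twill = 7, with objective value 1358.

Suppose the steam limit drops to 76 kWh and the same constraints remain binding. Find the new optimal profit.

1352

Check each constraint at x*: steam 77/77 (tight); cotton 112/112 (tight); loom time 126/148 (slack 22).
Since loom time is not tight, its dual is 0.
Dual feasibility on the basic columns requires 2·y_steam + 3·y_cotton = 36, 3·y_steam + 4·y_cotton = 50.
Solving: y_steam = 6, y_cotton = 8.
Δz = y_steam·Δb = 6 × (-1) = -6, so new z* = 1358 − 6 = 1352.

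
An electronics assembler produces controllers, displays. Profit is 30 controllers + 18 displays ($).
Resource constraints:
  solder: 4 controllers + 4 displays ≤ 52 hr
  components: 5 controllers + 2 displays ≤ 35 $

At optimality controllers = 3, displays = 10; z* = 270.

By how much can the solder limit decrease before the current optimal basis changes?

Binding constraints: solder, components. The basis is B = [[4,4],[5,2]] with det -12.
Per unit decrease in solder, x* moves by d = (0.1667, -0.4167).
The basis stays optimal until displays reaches 0; allowable decrease = 24 hr.

24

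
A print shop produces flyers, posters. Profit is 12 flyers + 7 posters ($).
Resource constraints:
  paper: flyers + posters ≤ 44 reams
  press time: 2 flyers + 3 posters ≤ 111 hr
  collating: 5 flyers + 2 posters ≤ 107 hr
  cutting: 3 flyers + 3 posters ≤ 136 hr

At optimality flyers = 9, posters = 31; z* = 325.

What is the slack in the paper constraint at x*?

4

paper used = 1·9 + 1·31 = 40; slack = 44 − 40 = 4.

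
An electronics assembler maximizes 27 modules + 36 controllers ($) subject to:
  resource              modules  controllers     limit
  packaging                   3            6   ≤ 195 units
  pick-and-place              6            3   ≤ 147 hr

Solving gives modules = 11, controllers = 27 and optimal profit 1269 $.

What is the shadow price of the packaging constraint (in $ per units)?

Both packaging and pick-and-place are binding at x*.
From A_Bᵀ y = c: 3·y_packaging + 6·y_pick-and-place = 27; 6·y_packaging + 3·y_pick-and-place = 36.
→ y_packaging = 5 and y_pick-and-place = 2.
Shadow price of packaging = 5.

5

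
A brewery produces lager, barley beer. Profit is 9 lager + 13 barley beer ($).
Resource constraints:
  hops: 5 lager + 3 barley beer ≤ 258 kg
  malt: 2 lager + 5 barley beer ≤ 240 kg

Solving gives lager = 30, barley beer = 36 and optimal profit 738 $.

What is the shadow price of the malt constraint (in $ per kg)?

Both hops and malt are binding at x*.
Dual feasibility on the basic columns requires 5·y_hops + 2·y_malt = 9, 3·y_hops + 5·y_malt = 13.
→ y_hops = 1 and y_malt = 2.
Shadow price of malt = 2.

2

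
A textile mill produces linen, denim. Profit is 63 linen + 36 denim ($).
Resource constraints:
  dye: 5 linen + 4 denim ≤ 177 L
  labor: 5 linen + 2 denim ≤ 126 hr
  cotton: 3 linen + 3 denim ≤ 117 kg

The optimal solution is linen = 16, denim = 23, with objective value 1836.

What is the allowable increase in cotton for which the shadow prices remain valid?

Binding constraints: labor, cotton. The basis is B = [[5,2],[3,3]] with det 9.
Per unit increase in cotton, x* moves by d = (-0.2222, 0.5556).
The basis stays optimal until dye becomes binding; allowable increase = 4.5 kg.

4.5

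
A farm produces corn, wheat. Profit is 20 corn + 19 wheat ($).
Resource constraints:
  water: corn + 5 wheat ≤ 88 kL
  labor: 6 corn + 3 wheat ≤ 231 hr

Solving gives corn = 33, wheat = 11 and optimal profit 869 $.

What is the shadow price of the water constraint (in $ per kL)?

Check each constraint at x*: water 88/88 (tight); labor 231/231 (tight).
The binding rows give the dual system: 1·y_water + 6·y_labor = 20 and 5·y_water + 3·y_labor = 19.
This yields shadow prices y_water = 2, y_labor = 3.
Shadow price of water = 2.

2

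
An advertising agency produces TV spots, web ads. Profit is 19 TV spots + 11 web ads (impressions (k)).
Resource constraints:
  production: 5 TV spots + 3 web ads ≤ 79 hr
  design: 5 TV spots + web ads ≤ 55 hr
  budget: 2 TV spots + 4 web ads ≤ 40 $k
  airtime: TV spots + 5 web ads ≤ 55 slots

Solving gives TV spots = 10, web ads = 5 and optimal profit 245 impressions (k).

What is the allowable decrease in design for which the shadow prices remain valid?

Binding constraints: design, budget. The basis is B = [[5,1],[2,4]] with det 18.
Per unit decrease in design, x* moves by d = (-0.2222, 0.1111).
The basis stays optimal until TV spots reaches 0; allowable decrease = 45 hr.

45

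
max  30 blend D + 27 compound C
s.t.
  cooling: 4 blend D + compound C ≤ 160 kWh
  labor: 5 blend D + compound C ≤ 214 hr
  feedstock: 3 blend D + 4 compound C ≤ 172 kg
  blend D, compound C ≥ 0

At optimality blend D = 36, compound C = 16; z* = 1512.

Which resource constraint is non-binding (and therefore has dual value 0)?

cooling: 160/160 (binding)
labor: 196/214 (slack 18)
feedstock: 172/172 (binding)
By complementary slackness, a constraint with positive slack has shadow price 0 → labor.

labor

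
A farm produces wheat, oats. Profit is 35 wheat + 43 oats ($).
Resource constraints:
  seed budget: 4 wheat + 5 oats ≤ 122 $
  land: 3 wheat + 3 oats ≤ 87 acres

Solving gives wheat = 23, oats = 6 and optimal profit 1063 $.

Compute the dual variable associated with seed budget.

Both seed budget and land are binding at x*.
The binding rows give the dual system: 4·y_seed budget + 3·y_land = 35 and 5·y_seed budget + 3·y_land = 43.
→ y_seed budget = 8 and y_land = 1.
Shadow price of seed budget = 8.

8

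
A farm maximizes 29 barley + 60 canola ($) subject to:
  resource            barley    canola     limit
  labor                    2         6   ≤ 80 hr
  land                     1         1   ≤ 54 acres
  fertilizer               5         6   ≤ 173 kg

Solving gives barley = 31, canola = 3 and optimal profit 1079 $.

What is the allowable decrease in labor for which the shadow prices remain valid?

Binding constraints: labor, fertilizer. The basis is B = [[2,6],[5,6]] with det -18.
Per unit decrease in labor, x* moves by d = (0.3333, -0.2778).
The basis stays optimal until canola reaches 0; allowable decrease = 10.8 hr.

10.8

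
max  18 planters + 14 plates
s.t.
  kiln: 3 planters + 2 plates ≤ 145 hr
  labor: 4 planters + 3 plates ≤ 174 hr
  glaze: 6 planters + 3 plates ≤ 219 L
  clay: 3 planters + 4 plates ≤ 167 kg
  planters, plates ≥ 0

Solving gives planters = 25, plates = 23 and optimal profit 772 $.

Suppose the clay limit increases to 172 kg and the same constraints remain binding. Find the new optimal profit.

782

At the optimum: kiln uses 121 of 145 (slack = 24); labor uses 169 of 174 (slack = 5); glaze uses 219 of 219 (binding); clay uses 167 of 167 (binding).
Since kiln, labor are not tight, their duals are 0.
The binding rows give the dual system: 6·y_glaze + 3·y_clay = 18 and 3·y_glaze + 4·y_clay = 14.
Solving: y_glaze = 2, y_clay = 2.
Δz = y_clay·Δb = 2 × (5) = 10, so new z* = 772 + 10 = 782.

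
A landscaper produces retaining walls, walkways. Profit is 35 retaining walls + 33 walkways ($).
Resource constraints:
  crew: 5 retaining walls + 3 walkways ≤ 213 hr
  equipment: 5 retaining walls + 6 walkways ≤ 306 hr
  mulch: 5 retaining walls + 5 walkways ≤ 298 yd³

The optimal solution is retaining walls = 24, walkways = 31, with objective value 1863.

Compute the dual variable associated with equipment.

4

Binding: crew and equipment. Non-binding: mulch (23 unused).
Slack constraints have shadow price 0 (complementary slackness).
From A_Bᵀ y = c: 5·y_crew + 5·y_equipment = 35; 3·y_crew + 6·y_equipment = 33.
Solving: y_crew = 3, y_equipment = 4.
Shadow price of equipment = 4.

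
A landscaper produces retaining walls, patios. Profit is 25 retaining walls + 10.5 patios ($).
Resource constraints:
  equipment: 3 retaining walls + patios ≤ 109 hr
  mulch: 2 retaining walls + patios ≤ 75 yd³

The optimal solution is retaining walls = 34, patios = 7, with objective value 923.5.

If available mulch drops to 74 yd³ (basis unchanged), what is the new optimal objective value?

917

Both equipment and mulch are binding at x*.
From A_Bᵀ y = c: 3·y_equipment + 2·y_mulch = 25; 1·y_equipment + 1·y_mulch = 10.5.
Solving: y_equipment = 4, y_mulch = 6.5.
Δz = y_mulch·Δb = 6.5 × (-1) = -6.5, so new z* = 923.5 − 6.5 = 917.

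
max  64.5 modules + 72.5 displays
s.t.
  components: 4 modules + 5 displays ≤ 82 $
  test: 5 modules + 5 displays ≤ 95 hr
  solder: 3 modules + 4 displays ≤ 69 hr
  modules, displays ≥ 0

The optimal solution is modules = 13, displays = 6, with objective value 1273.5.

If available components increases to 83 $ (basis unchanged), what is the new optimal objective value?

1281.5

Binding: components and test. Non-binding: solder (6 unused).
Since solder is not tight, its dual is 0.
Dual feasibility on the basic columns requires 4·y_components + 5·y_test = 64.5, 5·y_components + 5·y_test = 72.5.
This yields shadow prices y_components = 8, y_test = 6.5.
Δz = y_components·Δb = 8 × (1) = 8, so new z* = 1273.5 + 8 = 1281.5.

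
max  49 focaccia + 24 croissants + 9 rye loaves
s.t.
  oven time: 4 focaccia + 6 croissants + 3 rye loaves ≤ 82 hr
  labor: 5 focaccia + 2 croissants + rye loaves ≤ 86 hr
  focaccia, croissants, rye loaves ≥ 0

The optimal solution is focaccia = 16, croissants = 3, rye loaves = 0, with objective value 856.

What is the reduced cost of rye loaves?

Check each constraint at x*: oven time 82/82 (tight); labor 86/86 (tight).
From A_Bᵀ y = c: 4·y_oven time + 5·y_labor = 49; 6·y_oven time + 2·y_labor = 24.
Solving: y_oven time = 1, y_labor = 9.
Reduced cost of rye loaves: c₃ − yᵀa₃ = 9 − (1·3 + 9·1) = 9 − 12 = -3.

-3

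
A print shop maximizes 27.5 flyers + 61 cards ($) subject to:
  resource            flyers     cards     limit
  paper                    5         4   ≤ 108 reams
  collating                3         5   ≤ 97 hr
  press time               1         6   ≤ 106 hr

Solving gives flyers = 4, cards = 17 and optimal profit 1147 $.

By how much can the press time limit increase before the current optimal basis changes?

10.4

Binding constraints: collating, press time. The basis is B = [[3,5],[1,6]] with det 13.
Per unit increase in press time, x* moves by d = (-0.3846, 0.2308).
The basis stays optimal until flyers reaches 0; allowable increase = 10.4 hr.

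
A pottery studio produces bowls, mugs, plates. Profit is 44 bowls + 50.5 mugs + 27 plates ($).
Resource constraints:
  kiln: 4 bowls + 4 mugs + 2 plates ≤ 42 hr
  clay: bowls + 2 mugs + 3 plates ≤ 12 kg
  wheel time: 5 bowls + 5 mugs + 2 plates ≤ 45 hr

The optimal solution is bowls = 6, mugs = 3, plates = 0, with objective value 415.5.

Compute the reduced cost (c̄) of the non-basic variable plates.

Check each constraint at x*: kiln 36/42 (slack 6); clay 12/12 (tight); wheel time 45/45 (tight).
Slack constraints have shadow price 0 (complementary slackness).
From A_Bᵀ y = c: 1·y_clay + 5·y_wheel time = 44; 2·y_clay + 5·y_wheel time = 50.5.
Solving: y_clay = 6.5, y_wheel time = 7.5.
Reduced cost of plates: c₃ − yᵀa₃ = 27 − (6.5·3 + 7.5·2) = 27 − 34.5 = -7.5.

-7.5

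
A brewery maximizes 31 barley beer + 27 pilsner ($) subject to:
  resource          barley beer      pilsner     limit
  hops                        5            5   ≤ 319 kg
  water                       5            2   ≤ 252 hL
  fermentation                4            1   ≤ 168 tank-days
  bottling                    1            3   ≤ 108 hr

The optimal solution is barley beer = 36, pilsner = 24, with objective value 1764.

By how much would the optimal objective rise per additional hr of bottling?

Check each constraint at x*: hops 300/319 (slack 19); water 228/252 (slack 24); fermentation 168/168 (tight); bottling 108/108 (tight).
By complementary slackness, y = 0 for the non-binding constraints.
The binding rows give the dual system: 4·y_fermentation + 1·y_bottling = 31 and 1·y_fermentation + 3·y_bottling = 27.
Solving: y_fermentation = 6, y_bottling = 7.
Shadow price of bottling = 7.

7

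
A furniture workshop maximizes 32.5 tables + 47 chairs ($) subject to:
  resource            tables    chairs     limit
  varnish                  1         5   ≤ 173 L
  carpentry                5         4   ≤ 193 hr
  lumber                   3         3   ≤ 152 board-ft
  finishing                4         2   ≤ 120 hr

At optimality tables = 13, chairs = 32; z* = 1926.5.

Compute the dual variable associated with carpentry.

5.5

Check each constraint at x*: varnish 173/173 (tight); carpentry 193/193 (tight); lumber 135/152 (slack 17); finishing 116/120 (slack 4).
Since lumber, finishing are not tight, their duals are 0.
Dual feasibility on the basic columns requires 1·y_varnish + 5·y_carpentry = 32.5, 5·y_varnish + 4·y_carpentry = 47.
→ y_varnish = 5 and y_carpentry = 5.5.
Shadow price of carpentry = 5.5.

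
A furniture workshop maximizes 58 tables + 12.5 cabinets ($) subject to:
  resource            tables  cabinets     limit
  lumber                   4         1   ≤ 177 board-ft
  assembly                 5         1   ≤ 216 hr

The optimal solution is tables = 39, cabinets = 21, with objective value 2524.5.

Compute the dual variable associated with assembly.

8

Check each constraint at x*: lumber 177/177 (tight); assembly 216/216 (tight).
Dual feasibility on the basic columns requires 4·y_lumber + 5·y_assembly = 58, 1·y_lumber + 1·y_assembly = 12.5.
Solving: y_lumber = 4.5, y_assembly = 8.
Shadow price of assembly = 8.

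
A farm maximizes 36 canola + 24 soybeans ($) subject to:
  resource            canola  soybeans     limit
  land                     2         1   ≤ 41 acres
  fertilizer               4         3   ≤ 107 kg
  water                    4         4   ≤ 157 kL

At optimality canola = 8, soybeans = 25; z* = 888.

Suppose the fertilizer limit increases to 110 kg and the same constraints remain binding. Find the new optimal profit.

906

Check each constraint at x*: land 41/41 (tight); fertilizer 107/107 (tight); water 132/157 (slack 25).
By complementary slackness, y = 0 for the non-binding constraint.
Dual feasibility on the basic columns requires 2·y_land + 4·y_fertilizer = 36, 1·y_land + 3·y_fertilizer = 24.
This yields shadow prices y_land = 6, y_fertilizer = 6.
Δz = y_fertilizer·Δb = 6 × (3) = 18, so new z* = 888 + 18 = 906.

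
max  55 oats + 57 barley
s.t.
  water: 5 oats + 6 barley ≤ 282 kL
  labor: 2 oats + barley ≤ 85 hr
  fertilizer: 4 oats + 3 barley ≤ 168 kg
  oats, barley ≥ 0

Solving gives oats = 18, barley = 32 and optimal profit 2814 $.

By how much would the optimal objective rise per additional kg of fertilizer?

5

At the optimum: water uses 282 of 282 (binding); labor uses 68 of 85 (slack = 17); fertilizer uses 168 of 168 (binding).
By complementary slackness, y = 0 for the non-binding constraint.
Dual feasibility on the basic columns requires 5·y_water + 4·y_fertilizer = 55, 6·y_water + 3·y_fertilizer = 57.
→ y_water = 7 and y_fertilizer = 5.
Shadow price of fertilizer = 5.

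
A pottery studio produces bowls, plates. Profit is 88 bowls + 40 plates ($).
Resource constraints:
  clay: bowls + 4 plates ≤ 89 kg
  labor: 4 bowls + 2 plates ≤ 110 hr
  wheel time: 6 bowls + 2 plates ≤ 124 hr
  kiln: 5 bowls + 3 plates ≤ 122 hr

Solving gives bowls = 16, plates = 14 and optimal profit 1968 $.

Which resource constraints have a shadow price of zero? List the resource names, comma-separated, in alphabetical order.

clay: 72/89 (slack 17)
labor: 92/110 (slack 18)
wheel time: 124/124 (binding)
kiln: 122/122 (binding)
By complementary slackness, a constraint with positive slack has shadow price 0 → clay, labor.

clay, labor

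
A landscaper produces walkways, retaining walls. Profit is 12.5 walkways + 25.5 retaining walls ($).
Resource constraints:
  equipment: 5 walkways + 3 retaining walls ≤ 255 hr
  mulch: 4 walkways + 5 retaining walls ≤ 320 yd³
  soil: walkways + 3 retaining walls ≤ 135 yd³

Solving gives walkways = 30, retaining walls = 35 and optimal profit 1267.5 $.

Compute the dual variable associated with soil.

Check each constraint at x*: equipment 255/255 (tight); mulch 295/320 (slack 25); soil 135/135 (tight).
By complementary slackness, y = 0 for the non-binding constraint.
The binding rows give the dual system: 5·y_equipment + 1·y_soil = 12.5 and 3·y_equipment + 3·y_soil = 25.5.
This yields shadow prices y_equipment = 1, y_soil = 7.5.
Shadow price of soil = 7.5.

7.5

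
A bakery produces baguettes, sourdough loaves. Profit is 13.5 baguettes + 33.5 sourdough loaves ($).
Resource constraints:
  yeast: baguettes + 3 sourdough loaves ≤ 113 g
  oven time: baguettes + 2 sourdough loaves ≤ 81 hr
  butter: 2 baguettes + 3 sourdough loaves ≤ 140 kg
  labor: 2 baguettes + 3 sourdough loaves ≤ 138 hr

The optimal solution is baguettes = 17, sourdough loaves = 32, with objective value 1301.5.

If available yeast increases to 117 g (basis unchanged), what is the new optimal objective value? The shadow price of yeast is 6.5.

Δb = 4, so new z* = 1301.5 + (6.5)·(4) = 1301.5 + 26 = 1327.5.

1327.5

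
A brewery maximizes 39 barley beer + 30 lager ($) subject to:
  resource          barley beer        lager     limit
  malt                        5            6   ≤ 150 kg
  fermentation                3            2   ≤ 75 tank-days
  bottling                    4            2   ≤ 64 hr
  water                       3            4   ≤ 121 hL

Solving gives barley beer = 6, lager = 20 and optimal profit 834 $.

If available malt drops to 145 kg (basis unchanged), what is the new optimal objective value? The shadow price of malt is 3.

819

Δb = -5, so new z* = 834 + (3)·(-5) = 834 − 15 = 819.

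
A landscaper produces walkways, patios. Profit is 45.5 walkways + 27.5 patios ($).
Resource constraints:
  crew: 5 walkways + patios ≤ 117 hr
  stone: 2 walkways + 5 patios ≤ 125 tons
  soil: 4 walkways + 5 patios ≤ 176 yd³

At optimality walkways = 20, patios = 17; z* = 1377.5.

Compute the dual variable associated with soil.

0

Binding: crew and stone. Non-binding: soil (11 unused).
By complementary slackness, y = 0 for the non-binding constraint.
Dual feasibility on the basic columns requires 5·y_crew + 2·y_stone = 45.5, 1·y_crew + 5·y_stone = 27.5.
→ y_crew = 7.5 and y_stone = 4.
Shadow price of soil = 0.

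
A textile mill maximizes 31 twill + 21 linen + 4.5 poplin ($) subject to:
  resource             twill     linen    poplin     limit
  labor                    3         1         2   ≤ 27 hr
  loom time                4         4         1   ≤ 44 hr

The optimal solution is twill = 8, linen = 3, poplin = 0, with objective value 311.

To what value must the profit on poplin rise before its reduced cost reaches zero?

At the optimum: labor uses 27 of 27 (binding); loom time uses 44 of 44 (binding).
The binding rows give the dual system: 3·y_labor + 4·y_loom time = 31 and 1·y_labor + 4·y_loom time = 21.
This yields shadow prices y_labor = 5, y_loom time = 4.
poplin enters the basis when its profit ≥ yᵀa₃ = 5·2 + 4·1 = 14.

14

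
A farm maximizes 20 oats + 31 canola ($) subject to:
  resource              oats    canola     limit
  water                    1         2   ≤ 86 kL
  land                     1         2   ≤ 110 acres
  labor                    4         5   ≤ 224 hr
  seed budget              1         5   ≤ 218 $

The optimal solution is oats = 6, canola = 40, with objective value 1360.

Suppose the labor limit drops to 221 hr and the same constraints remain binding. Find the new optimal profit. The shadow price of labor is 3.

Δb = -3, so new z* = 1360 + (3)·(-3) = 1360 − 9 = 1351.

1351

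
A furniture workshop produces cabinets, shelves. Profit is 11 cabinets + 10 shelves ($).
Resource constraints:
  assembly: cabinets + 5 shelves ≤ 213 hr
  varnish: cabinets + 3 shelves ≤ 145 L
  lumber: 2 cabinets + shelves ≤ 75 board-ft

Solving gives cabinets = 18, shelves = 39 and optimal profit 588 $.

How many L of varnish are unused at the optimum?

10

varnish used = 1·18 + 3·39 = 135; slack = 145 − 135 = 10.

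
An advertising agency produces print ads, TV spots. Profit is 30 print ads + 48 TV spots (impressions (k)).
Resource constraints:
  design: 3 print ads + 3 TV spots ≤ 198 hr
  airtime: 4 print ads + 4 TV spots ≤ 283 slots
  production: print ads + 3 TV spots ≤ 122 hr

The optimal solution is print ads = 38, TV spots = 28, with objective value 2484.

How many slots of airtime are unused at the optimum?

19

airtime used = 4·38 + 4·28 = 264; slack = 283 − 264 = 19.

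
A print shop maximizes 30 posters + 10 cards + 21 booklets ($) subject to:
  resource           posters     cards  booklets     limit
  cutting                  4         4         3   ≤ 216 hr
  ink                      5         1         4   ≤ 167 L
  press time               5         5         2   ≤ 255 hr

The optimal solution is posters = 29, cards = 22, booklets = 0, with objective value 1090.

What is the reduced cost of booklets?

Binding: ink and press time. Non-binding: cutting (12 unused).
By complementary slackness, y = 0 for the non-binding constraint.
Dual feasibility on the basic columns requires 5·y_ink + 5·y_press time = 30, 1·y_ink + 5·y_press time = 10.
This yields shadow prices y_ink = 5, y_press time = 1.
Reduced cost of booklets: c₃ − yᵀa₃ = 21 − (5·4 + 1·2) = 21 − 22 = -1.

-1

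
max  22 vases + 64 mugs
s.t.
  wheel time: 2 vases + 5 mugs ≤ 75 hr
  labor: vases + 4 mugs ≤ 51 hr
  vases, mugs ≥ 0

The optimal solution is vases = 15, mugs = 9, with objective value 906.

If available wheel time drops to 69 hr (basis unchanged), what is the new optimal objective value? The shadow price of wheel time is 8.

Δb = -6, so new z* = 906 + (8)·(-6) = 906 − 48 = 858.

858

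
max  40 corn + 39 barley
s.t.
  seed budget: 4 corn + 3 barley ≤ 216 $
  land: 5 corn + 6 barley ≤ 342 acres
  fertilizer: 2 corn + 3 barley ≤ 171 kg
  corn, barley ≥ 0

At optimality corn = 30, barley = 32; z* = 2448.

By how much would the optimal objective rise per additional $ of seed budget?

Binding: seed budget and land. Non-binding: fertilizer (15 unused).
Since fertilizer is not tight, its dual is 0.
From A_Bᵀ y = c: 4·y_seed budget + 5·y_land = 40; 3·y_seed budget + 6·y_land = 39.
Solving: y_seed budget = 5, y_land = 4.
Shadow price of seed budget = 5.

5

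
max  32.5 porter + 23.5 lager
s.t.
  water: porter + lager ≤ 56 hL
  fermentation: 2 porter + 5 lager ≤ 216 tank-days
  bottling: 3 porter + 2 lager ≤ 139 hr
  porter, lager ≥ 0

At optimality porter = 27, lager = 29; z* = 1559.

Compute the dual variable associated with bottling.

9

Binding: water and bottling. Non-binding: fermentation (17 unused).
Slack constraints have shadow price 0 (complementary slackness).
Dual feasibility on the basic columns requires 1·y_water + 3·y_bottling = 32.5, 1·y_water + 2·y_bottling = 23.5.
Solving: y_water = 5.5, y_bottling = 9.
Shadow price of bottling = 9.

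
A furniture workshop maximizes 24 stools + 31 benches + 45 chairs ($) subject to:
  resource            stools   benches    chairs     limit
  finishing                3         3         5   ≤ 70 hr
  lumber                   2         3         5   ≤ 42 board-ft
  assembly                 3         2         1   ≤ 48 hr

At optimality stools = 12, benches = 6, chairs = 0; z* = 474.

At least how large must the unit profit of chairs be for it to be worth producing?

47

At the optimum: finishing uses 54 of 70 (slack = 16); lumber uses 42 of 42 (binding); assembly uses 48 of 48 (binding).
Slack constraints have shadow price 0 (complementary slackness).
Dual feasibility on the basic columns requires 2·y_lumber + 3·y_assembly = 24, 3·y_lumber + 2·y_assembly = 31.
Solving: y_lumber = 9, y_assembly = 2.
chairs enters the basis when its profit ≥ yᵀa₃ = 9·5 + 2·1 = 47.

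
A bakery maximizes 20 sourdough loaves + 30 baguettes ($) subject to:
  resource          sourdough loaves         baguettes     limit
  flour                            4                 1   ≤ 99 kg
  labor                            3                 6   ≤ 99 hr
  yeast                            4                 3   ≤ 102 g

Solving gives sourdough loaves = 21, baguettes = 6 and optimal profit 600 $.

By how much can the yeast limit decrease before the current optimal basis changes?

Binding constraints: labor, yeast. The basis is B = [[3,6],[4,3]] with det -15.
Per unit decrease in yeast, x* moves by d = (-0.4, 0.2).
The basis stays optimal until sourdough loaves reaches 0; allowable decrease = 52.5 g.

52.5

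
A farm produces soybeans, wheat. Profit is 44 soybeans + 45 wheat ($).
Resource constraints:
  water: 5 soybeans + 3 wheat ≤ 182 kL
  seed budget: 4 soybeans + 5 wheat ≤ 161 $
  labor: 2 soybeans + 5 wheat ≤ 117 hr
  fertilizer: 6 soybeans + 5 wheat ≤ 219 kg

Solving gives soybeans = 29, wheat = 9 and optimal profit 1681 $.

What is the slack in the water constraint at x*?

water used = 5·29 + 3·9 = 172; slack = 182 − 172 = 10.

10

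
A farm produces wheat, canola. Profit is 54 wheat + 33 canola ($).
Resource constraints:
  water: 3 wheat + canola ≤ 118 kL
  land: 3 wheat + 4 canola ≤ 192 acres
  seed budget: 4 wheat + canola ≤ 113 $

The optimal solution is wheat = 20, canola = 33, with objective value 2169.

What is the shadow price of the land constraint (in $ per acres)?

Binding: land and seed budget. Non-binding: water (25 unused).
Since water is not tight, its dual is 0.
Dual feasibility on the basic columns requires 3·y_land + 4·y_seed budget = 54, 4·y_land + 1·y_seed budget = 33.
Solving: y_land = 6, y_seed budget = 9.
Shadow price of land = 6.

6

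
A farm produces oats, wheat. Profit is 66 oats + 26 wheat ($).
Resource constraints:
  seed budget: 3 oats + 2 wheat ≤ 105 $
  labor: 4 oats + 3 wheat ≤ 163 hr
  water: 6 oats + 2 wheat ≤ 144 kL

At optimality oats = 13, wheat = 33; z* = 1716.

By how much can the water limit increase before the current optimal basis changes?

Binding constraints: seed budget, water. The basis is B = [[3,2],[6,2]] with det -6.
Per unit increase in water, x* moves by d = (0.3333, -0.5).
The basis stays optimal until wheat reaches 0; allowable increase = 66 kL.

66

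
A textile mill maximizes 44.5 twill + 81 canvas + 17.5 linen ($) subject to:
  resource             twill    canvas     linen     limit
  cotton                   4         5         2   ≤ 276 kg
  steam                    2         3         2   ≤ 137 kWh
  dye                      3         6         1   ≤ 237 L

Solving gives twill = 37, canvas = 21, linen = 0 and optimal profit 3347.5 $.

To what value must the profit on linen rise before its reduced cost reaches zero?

At the optimum: cotton uses 253 of 276 (slack = 23); steam uses 137 of 137 (binding); dye uses 237 of 237 (binding).
Slack constraints have shadow price 0 (complementary slackness).
Dual feasibility on the basic columns requires 2·y_steam + 3·y_dye = 44.5, 3·y_steam + 6·y_dye = 81.
→ y_steam = 8 and y_dye = 9.5.
linen enters the basis when its profit ≥ yᵀa₃ = 8·2 + 9.5·1 = 25.5.

25.5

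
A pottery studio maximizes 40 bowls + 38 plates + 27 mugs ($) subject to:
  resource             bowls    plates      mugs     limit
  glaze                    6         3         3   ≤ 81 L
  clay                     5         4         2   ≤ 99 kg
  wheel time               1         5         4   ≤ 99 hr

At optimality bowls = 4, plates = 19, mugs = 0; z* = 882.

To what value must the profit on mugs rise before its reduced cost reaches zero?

34

Check each constraint at x*: glaze 81/81 (tight); clay 96/99 (slack 3); wheel time 99/99 (tight).
Since clay is not tight, its dual is 0.
From A_Bᵀ y = c: 6·y_glaze + 1·y_wheel time = 40; 3·y_glaze + 5·y_wheel time = 38.
Solving: y_glaze = 6, y_wheel time = 4.
mugs enters the basis when its profit ≥ yᵀa₃ = 6·3 + 4·4 = 34.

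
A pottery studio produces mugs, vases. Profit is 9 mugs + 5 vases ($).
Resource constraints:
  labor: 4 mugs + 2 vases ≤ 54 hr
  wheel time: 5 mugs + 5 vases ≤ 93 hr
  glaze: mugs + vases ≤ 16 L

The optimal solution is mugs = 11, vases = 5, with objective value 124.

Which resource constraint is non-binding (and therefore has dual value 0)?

labor: 54/54 (binding)
wheel time: 80/93 (slack 13)
glaze: 16/16 (binding)
By complementary slackness, a constraint with positive slack has shadow price 0 → wheel time.

wheel time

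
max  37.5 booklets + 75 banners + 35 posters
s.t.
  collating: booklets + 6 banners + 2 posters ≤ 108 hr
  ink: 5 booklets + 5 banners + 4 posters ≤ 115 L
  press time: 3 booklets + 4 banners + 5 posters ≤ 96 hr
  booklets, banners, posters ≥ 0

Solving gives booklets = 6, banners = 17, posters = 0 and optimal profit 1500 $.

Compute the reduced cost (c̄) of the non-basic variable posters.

Binding: collating and ink. Non-binding: press time (10 unused).
Since press time is not tight, its dual is 0.
From A_Bᵀ y = c: 1·y_collating + 5·y_ink = 37.5; 6·y_collating + 5·y_ink = 75.
→ y_collating = 7.5 and y_ink = 6.
Reduced cost of posters: c₃ − yᵀa₃ = 35 − (7.5·2 + 6·4) = 35 − 39 = -4.

-4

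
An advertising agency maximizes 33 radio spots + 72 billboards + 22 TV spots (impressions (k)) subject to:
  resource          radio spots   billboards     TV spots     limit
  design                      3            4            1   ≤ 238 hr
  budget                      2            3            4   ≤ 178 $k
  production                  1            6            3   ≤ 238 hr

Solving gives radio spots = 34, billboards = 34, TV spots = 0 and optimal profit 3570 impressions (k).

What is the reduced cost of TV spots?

Check each constraint at x*: design 238/238 (tight); budget 170/178 (slack 8); production 238/238 (tight).
Slack constraints have shadow price 0 (complementary slackness).
The binding rows give the dual system: 3·y_design + 1·y_production = 33 and 4·y_design + 6·y_production = 72.
Solving: y_design = 9, y_production = 6.
Reduced cost of TV spots: c₃ − yᵀa₃ = 22 − (9·1 + 6·3) = 22 − 27 = -5.

-5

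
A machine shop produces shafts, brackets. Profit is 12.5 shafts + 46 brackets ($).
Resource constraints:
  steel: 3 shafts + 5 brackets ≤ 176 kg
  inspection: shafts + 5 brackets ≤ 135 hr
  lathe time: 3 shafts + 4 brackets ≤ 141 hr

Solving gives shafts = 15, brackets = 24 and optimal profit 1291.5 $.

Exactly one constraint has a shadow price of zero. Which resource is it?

steel: 165/176 (slack 11)
inspection: 135/135 (binding)
lathe time: 141/141 (binding)
By complementary slackness, a constraint with positive slack has shadow price 0 → steel.

steel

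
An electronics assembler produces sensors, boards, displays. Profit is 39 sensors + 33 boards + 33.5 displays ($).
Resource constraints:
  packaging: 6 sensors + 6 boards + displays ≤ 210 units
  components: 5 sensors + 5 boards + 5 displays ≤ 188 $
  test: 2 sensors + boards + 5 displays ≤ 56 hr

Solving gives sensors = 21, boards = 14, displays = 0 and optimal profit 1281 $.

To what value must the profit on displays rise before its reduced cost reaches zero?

At the optimum: packaging uses 210 of 210 (binding); components uses 175 of 188 (slack = 13); test uses 56 of 56 (binding).
By complementary slackness, y = 0 for the non-binding constraint.
The binding rows give the dual system: 6·y_packaging + 2·y_test = 39 and 6·y_packaging + 1·y_test = 33.
This yields shadow prices y_packaging = 4.5, y_test = 6.
displays enters the basis when its profit ≥ yᵀa₃ = 4.5·1 + 6·5 = 34.5.

34.5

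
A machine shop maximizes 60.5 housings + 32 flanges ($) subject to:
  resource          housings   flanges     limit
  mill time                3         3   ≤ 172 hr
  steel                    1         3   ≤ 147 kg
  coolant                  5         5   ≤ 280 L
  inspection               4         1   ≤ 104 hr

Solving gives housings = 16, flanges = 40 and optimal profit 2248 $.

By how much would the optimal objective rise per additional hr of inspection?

At the optimum: mill time uses 168 of 172 (slack = 4); steel uses 136 of 147 (slack = 11); coolant uses 280 of 280 (binding); inspection uses 104 of 104 (binding).
Since mill time, steel are not tight, their duals are 0.
Dual feasibility on the basic columns requires 5·y_coolant + 4·y_inspection = 60.5, 5·y_coolant + 1·y_inspection = 32.
This yields shadow prices y_coolant = 4.5, y_inspection = 9.5.
Shadow price of inspection = 9.5.

9.5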